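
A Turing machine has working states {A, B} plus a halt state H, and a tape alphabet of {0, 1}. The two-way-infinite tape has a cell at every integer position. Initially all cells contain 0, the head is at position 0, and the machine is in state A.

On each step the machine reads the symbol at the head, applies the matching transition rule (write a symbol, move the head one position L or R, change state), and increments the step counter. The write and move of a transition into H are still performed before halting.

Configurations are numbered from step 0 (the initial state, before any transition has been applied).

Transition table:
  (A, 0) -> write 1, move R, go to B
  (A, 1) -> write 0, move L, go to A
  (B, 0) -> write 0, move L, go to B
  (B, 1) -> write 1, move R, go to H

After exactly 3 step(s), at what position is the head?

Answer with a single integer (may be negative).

Step 1: in state A at pos 0, read 0 -> (A,0)->write 1,move R,goto B. Now: state=B, head=1, tape[-1..2]=0100 (head:   ^)
Step 2: in state B at pos 1, read 0 -> (B,0)->write 0,move L,goto B. Now: state=B, head=0, tape[-1..2]=0100 (head:  ^)
Step 3: in state B at pos 0, read 1 -> (B,1)->write 1,move R,goto H. Now: state=H, head=1, tape[-1..2]=0100 (head:   ^)

Answer: 1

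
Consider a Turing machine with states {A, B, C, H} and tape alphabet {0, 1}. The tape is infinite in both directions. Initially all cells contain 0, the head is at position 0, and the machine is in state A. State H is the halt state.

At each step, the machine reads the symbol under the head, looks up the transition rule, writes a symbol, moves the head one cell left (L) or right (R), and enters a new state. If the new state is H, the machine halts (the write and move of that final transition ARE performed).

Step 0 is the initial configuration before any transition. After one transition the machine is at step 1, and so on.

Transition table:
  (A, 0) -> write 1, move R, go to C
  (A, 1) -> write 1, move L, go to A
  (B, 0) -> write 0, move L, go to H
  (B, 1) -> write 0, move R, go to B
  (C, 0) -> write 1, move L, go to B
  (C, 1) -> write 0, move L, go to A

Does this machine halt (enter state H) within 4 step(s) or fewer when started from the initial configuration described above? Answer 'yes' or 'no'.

Answer: no

Derivation:
Step 1: in state A at pos 0, read 0 -> (A,0)->write 1,move R,goto C. Now: state=C, head=1, tape[-1..2]=0100 (head:   ^)
Step 2: in state C at pos 1, read 0 -> (C,0)->write 1,move L,goto B. Now: state=B, head=0, tape[-1..2]=0110 (head:  ^)
Step 3: in state B at pos 0, read 1 -> (B,1)->write 0,move R,goto B. Now: state=B, head=1, tape[-1..2]=0010 (head:   ^)
Step 4: in state B at pos 1, read 1 -> (B,1)->write 0,move R,goto B. Now: state=B, head=2, tape[-1..3]=00000 (head:    ^)
After 4 step(s): state = B (not H) -> not halted within 4 -> no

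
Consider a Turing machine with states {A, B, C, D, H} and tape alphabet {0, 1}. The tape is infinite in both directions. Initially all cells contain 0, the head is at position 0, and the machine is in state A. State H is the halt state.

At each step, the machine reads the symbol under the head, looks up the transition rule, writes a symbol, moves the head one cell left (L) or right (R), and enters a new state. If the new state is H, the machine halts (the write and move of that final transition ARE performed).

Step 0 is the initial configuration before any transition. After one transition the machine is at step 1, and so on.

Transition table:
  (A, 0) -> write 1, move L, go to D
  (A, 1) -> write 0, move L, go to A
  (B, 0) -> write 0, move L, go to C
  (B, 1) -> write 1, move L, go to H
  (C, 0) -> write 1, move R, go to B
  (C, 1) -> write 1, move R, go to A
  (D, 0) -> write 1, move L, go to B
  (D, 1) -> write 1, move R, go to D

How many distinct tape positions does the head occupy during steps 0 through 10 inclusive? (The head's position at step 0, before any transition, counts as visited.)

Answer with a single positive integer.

Answer: 4

Derivation:
Step 1: in state A at pos 0, read 0 -> (A,0)->write 1,move L,goto D. Now: state=D, head=-1, tape[-2..1]=0010 (head:  ^)
Step 2: in state D at pos -1, read 0 -> (D,0)->write 1,move L,goto B. Now: state=B, head=-2, tape[-3..1]=00110 (head:  ^)
Step 3: in state B at pos -2, read 0 -> (B,0)->write 0,move L,goto C. Now: state=C, head=-3, tape[-4..1]=000110 (head:  ^)
Step 4: in state C at pos -3, read 0 -> (C,0)->write 1,move R,goto B. Now: state=B, head=-2, tape[-4..1]=010110 (head:   ^)
Step 5: in state B at pos -2, read 0 -> (B,0)->write 0,move L,goto C. Now: state=C, head=-3, tape[-4..1]=010110 (head:  ^)
Step 6: in state C at pos -3, read 1 -> (C,1)->write 1,move R,goto A. Now: state=A, head=-2, tape[-4..1]=010110 (head:   ^)
Step 7: in state A at pos -2, read 0 -> (A,0)->write 1,move L,goto D. Now: state=D, head=-3, tape[-4..1]=011110 (head:  ^)
Step 8: in state D at pos -3, read 1 -> (D,1)->write 1,move R,goto D. Now: state=D, head=-2, tape[-4..1]=011110 (head:   ^)
Step 9: in state D at pos -2, read 1 -> (D,1)->write 1,move R,goto D. Now: state=D, head=-1, tape[-4..1]=011110 (head:    ^)
Step 10: in state D at pos -1, read 1 -> (D,1)->write 1,move R,goto D. Now: state=D, head=0, tape[-4..1]=011110 (head:     ^)
Head positions at steps 0..10: starting at 0, distinct positions visited = {-3, -2, -1, 0} -> 4 position(s)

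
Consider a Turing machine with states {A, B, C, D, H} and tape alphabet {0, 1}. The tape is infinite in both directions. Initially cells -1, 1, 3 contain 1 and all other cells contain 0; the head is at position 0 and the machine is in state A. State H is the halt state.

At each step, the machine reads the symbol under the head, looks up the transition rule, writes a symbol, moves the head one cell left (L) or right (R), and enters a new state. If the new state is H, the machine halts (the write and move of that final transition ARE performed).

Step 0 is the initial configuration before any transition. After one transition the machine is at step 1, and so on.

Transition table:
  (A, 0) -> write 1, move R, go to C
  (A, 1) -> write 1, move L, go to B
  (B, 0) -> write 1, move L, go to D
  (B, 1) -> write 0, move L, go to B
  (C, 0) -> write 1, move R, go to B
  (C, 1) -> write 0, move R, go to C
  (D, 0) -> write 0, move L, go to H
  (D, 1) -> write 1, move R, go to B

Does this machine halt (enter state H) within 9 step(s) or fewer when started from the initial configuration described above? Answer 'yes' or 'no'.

Step 1: in state A at pos 0, read 0 -> (A,0)->write 1,move R,goto C. Now: state=C, head=1, tape[-2..4]=0111010 (head:    ^)
Step 2: in state C at pos 1, read 1 -> (C,1)->write 0,move R,goto C. Now: state=C, head=2, tape[-2..4]=0110010 (head:     ^)
Step 3: in state C at pos 2, read 0 -> (C,0)->write 1,move R,goto B. Now: state=B, head=3, tape[-2..4]=0110110 (head:      ^)
Step 4: in state B at pos 3, read 1 -> (B,1)->write 0,move L,goto B. Now: state=B, head=2, tape[-2..4]=0110100 (head:     ^)
Step 5: in state B at pos 2, read 1 -> (B,1)->write 0,move L,goto B. Now: state=B, head=1, tape[-2..4]=0110000 (head:    ^)
Step 6: in state B at pos 1, read 0 -> (B,0)->write 1,move L,goto D. Now: state=D, head=0, tape[-2..4]=0111000 (head:   ^)
Step 7: in state D at pos 0, read 1 -> (D,1)->write 1,move R,goto B. Now: state=B, head=1, tape[-2..4]=0111000 (head:    ^)
Step 8: in state B at pos 1, read 1 -> (B,1)->write 0,move L,goto B. Now: state=B, head=0, tape[-2..4]=0110000 (head:   ^)
Step 9: in state B at pos 0, read 1 -> (B,1)->write 0,move L,goto B. Now: state=B, head=-1, tape[-2..4]=0100000 (head:  ^)
After 9 step(s): state = B (not H) -> not halted within 9 -> no

Answer: no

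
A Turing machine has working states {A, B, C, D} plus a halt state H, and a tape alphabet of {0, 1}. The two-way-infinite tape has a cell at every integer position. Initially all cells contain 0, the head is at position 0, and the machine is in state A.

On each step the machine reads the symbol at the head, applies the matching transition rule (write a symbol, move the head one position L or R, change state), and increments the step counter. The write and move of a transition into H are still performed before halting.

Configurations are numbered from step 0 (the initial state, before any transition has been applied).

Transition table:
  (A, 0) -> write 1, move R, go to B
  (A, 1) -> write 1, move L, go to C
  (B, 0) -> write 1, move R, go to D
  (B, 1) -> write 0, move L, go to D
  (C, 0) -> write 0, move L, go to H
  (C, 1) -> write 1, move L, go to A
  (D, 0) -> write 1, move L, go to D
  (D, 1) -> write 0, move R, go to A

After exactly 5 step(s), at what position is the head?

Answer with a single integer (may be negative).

Answer: 1

Derivation:
Step 1: in state A at pos 0, read 0 -> (A,0)->write 1,move R,goto B. Now: state=B, head=1, tape[-1..2]=0100 (head:   ^)
Step 2: in state B at pos 1, read 0 -> (B,0)->write 1,move R,goto D. Now: state=D, head=2, tape[-1..3]=01100 (head:    ^)
Step 3: in state D at pos 2, read 0 -> (D,0)->write 1,move L,goto D. Now: state=D, head=1, tape[-1..3]=01110 (head:   ^)
Step 4: in state D at pos 1, read 1 -> (D,1)->write 0,move R,goto A. Now: state=A, head=2, tape[-1..3]=01010 (head:    ^)
Step 5: in state A at pos 2, read 1 -> (A,1)->write 1,move L,goto C. Now: state=C, head=1, tape[-1..3]=01010 (head:   ^)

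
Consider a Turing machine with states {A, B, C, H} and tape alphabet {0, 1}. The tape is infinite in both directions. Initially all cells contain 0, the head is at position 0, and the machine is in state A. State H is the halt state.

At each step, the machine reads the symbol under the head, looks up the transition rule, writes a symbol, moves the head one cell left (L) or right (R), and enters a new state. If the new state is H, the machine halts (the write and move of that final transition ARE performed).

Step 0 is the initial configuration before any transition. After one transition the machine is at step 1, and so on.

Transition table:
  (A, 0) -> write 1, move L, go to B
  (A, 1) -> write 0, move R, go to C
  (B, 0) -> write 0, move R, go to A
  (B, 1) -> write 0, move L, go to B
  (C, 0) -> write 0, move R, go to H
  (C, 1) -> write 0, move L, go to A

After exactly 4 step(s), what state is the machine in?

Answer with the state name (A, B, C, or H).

Step 1: in state A at pos 0, read 0 -> (A,0)->write 1,move L,goto B. Now: state=B, head=-1, tape[-2..1]=0010 (head:  ^)
Step 2: in state B at pos -1, read 0 -> (B,0)->write 0,move R,goto A. Now: state=A, head=0, tape[-2..1]=0010 (head:   ^)
Step 3: in state A at pos 0, read 1 -> (A,1)->write 0,move R,goto C. Now: state=C, head=1, tape[-2..2]=00000 (head:    ^)
Step 4: in state C at pos 1, read 0 -> (C,0)->write 0,move R,goto H. Now: state=H, head=2, tape[-2..3]=000000 (head:     ^)

Answer: H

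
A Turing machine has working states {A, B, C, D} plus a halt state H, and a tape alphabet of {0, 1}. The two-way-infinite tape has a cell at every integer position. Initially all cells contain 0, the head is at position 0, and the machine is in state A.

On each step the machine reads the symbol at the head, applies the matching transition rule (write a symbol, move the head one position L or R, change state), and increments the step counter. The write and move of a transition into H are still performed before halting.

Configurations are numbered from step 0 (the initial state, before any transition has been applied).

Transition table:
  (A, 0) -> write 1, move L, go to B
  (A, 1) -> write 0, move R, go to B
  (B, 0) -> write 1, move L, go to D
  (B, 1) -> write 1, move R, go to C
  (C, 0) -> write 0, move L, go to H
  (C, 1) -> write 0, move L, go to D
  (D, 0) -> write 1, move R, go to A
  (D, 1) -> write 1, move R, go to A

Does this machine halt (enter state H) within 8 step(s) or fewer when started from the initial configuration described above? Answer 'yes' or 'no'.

Answer: yes

Derivation:
Step 1: in state A at pos 0, read 0 -> (A,0)->write 1,move L,goto B. Now: state=B, head=-1, tape[-2..1]=0010 (head:  ^)
Step 2: in state B at pos -1, read 0 -> (B,0)->write 1,move L,goto D. Now: state=D, head=-2, tape[-3..1]=00110 (head:  ^)
Step 3: in state D at pos -2, read 0 -> (D,0)->write 1,move R,goto A. Now: state=A, head=-1, tape[-3..1]=01110 (head:   ^)
Step 4: in state A at pos -1, read 1 -> (A,1)->write 0,move R,goto B. Now: state=B, head=0, tape[-3..1]=01010 (head:    ^)
Step 5: in state B at pos 0, read 1 -> (B,1)->write 1,move R,goto C. Now: state=C, head=1, tape[-3..2]=010100 (head:     ^)
Step 6: in state C at pos 1, read 0 -> (C,0)->write 0,move L,goto H. Now: state=H, head=0, tape[-3..2]=010100 (head:    ^)
State H reached at step 6; 6 <= 8 -> yes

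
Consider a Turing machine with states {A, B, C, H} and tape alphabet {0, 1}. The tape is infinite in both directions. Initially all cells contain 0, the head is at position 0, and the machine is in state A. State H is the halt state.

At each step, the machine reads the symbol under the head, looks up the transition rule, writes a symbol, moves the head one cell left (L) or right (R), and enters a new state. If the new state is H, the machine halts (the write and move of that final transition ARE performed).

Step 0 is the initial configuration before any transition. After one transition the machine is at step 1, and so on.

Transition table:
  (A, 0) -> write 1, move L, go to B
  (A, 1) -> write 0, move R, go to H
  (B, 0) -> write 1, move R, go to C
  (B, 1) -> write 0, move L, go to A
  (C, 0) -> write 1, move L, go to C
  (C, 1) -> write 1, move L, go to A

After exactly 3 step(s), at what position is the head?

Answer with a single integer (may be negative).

Step 1: in state A at pos 0, read 0 -> (A,0)->write 1,move L,goto B. Now: state=B, head=-1, tape[-2..1]=0010 (head:  ^)
Step 2: in state B at pos -1, read 0 -> (B,0)->write 1,move R,goto C. Now: state=C, head=0, tape[-2..1]=0110 (head:   ^)
Step 3: in state C at pos 0, read 1 -> (C,1)->write 1,move L,goto A. Now: state=A, head=-1, tape[-2..1]=0110 (head:  ^)

Answer: -1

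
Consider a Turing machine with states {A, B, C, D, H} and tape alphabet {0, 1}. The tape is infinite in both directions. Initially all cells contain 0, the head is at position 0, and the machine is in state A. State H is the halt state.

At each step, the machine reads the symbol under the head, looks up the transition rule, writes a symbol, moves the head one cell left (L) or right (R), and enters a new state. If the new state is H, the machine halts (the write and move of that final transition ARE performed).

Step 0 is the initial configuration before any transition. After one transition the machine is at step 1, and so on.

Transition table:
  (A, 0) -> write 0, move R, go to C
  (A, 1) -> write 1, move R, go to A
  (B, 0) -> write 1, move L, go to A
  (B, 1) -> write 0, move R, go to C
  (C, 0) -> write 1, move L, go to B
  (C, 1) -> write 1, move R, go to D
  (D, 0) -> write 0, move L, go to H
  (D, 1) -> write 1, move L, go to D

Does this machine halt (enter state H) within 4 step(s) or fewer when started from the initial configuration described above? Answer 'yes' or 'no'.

Answer: no

Derivation:
Step 1: in state A at pos 0, read 0 -> (A,0)->write 0,move R,goto C. Now: state=C, head=1, tape[-1..2]=0000 (head:   ^)
Step 2: in state C at pos 1, read 0 -> (C,0)->write 1,move L,goto B. Now: state=B, head=0, tape[-1..2]=0010 (head:  ^)
Step 3: in state B at pos 0, read 0 -> (B,0)->write 1,move L,goto A. Now: state=A, head=-1, tape[-2..2]=00110 (head:  ^)
Step 4: in state A at pos -1, read 0 -> (A,0)->write 0,move R,goto C. Now: state=C, head=0, tape[-2..2]=00110 (head:   ^)
After 4 step(s): state = C (not H) -> not halted within 4 -> no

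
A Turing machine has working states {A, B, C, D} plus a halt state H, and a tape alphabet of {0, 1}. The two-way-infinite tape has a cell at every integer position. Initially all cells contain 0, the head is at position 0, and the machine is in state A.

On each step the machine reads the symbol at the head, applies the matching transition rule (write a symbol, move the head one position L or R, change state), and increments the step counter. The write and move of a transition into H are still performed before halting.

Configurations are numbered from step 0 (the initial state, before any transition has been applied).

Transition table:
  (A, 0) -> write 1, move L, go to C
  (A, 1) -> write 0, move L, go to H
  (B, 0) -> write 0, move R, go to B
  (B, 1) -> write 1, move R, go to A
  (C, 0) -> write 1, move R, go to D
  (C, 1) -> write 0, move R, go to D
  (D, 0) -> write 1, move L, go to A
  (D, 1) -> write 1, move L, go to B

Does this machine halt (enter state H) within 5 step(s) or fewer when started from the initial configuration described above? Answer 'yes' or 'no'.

Answer: yes

Derivation:
Step 1: in state A at pos 0, read 0 -> (A,0)->write 1,move L,goto C. Now: state=C, head=-1, tape[-2..1]=0010 (head:  ^)
Step 2: in state C at pos -1, read 0 -> (C,0)->write 1,move R,goto D. Now: state=D, head=0, tape[-2..1]=0110 (head:   ^)
Step 3: in state D at pos 0, read 1 -> (D,1)->write 1,move L,goto B. Now: state=B, head=-1, tape[-2..1]=0110 (head:  ^)
Step 4: in state B at pos -1, read 1 -> (B,1)->write 1,move R,goto A. Now: state=A, head=0, tape[-2..1]=0110 (head:   ^)
Step 5: in state A at pos 0, read 1 -> (A,1)->write 0,move L,goto H. Now: state=H, head=-1, tape[-2..1]=0100 (head:  ^)
State H reached at step 5; 5 <= 5 -> yes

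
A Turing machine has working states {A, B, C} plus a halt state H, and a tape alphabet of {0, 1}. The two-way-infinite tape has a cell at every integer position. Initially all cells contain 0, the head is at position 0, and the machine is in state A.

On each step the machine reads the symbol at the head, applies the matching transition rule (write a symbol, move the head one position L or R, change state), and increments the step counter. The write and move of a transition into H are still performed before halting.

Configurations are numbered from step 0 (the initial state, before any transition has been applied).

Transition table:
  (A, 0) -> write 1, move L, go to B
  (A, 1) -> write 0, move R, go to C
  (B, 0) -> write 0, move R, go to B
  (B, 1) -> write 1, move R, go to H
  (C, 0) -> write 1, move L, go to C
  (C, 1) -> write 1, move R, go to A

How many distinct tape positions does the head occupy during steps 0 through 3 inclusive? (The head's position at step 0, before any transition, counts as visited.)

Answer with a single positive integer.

Answer: 3

Derivation:
Step 1: in state A at pos 0, read 0 -> (A,0)->write 1,move L,goto B. Now: state=B, head=-1, tape[-2..1]=0010 (head:  ^)
Step 2: in state B at pos -1, read 0 -> (B,0)->write 0,move R,goto B. Now: state=B, head=0, tape[-2..1]=0010 (head:   ^)
Step 3: in state B at pos 0, read 1 -> (B,1)->write 1,move R,goto H. Now: state=H, head=1, tape[-2..2]=00100 (head:    ^)
Head positions at steps 0..3: starting at 0, distinct positions visited = {-1, 0, 1} -> 3 position(s)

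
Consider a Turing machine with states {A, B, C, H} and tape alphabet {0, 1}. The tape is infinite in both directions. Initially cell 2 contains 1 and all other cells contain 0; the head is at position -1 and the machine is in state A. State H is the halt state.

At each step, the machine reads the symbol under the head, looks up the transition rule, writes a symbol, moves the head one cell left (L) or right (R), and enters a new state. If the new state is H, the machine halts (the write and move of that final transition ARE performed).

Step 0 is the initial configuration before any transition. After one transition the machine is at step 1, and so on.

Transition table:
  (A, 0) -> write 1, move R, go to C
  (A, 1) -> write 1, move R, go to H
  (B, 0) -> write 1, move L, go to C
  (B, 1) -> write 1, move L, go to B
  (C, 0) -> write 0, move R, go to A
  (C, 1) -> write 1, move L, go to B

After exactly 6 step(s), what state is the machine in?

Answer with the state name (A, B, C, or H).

Step 1: in state A at pos -1, read 0 -> (A,0)->write 1,move R,goto C. Now: state=C, head=0, tape[-2..3]=010010 (head:   ^)
Step 2: in state C at pos 0, read 0 -> (C,0)->write 0,move R,goto A. Now: state=A, head=1, tape[-2..3]=010010 (head:    ^)
Step 3: in state A at pos 1, read 0 -> (A,0)->write 1,move R,goto C. Now: state=C, head=2, tape[-2..3]=010110 (head:     ^)
Step 4: in state C at pos 2, read 1 -> (C,1)->write 1,move L,goto B. Now: state=B, head=1, tape[-2..3]=010110 (head:    ^)
Step 5: in state B at pos 1, read 1 -> (B,1)->write 1,move L,goto B. Now: state=B, head=0, tape[-2..3]=010110 (head:   ^)
Step 6: in state B at pos 0, read 0 -> (B,0)->write 1,move L,goto C. Now: state=C, head=-1, tape[-2..3]=011110 (head:  ^)

Answer: C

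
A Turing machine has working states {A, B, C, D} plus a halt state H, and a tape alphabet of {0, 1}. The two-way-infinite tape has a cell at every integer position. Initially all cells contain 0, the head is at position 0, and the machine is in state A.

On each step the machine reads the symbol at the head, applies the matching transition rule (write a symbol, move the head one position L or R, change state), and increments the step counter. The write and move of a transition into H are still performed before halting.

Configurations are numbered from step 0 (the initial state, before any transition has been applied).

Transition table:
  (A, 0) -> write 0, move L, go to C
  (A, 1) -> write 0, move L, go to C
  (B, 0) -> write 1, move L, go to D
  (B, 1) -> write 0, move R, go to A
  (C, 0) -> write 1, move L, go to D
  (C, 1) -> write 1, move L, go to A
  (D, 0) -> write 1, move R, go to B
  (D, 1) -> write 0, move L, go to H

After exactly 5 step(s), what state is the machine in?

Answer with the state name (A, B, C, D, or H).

Answer: C

Derivation:
Step 1: in state A at pos 0, read 0 -> (A,0)->write 0,move L,goto C. Now: state=C, head=-1, tape[-2..1]=0000 (head:  ^)
Step 2: in state C at pos -1, read 0 -> (C,0)->write 1,move L,goto D. Now: state=D, head=-2, tape[-3..1]=00100 (head:  ^)
Step 3: in state D at pos -2, read 0 -> (D,0)->write 1,move R,goto B. Now: state=B, head=-1, tape[-3..1]=01100 (head:   ^)
Step 4: in state B at pos -1, read 1 -> (B,1)->write 0,move R,goto A. Now: state=A, head=0, tape[-3..1]=01000 (head:    ^)
Step 5: in state A at pos 0, read 0 -> (A,0)->write 0,move L,goto C. Now: state=C, head=-1, tape[-3..1]=01000 (head:   ^)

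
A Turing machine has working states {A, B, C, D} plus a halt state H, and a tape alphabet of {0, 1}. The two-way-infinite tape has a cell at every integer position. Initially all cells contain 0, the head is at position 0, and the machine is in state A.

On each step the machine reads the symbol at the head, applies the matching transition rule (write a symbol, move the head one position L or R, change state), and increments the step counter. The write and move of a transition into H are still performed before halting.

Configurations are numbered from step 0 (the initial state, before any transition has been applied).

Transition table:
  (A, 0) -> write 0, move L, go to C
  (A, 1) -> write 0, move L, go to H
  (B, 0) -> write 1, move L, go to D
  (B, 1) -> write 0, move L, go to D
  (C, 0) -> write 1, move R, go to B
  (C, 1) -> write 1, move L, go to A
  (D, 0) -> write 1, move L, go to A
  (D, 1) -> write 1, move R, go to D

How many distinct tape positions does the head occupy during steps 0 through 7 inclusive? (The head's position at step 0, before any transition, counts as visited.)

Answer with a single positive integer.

Answer: 3

Derivation:
Step 1: in state A at pos 0, read 0 -> (A,0)->write 0,move L,goto C. Now: state=C, head=-1, tape[-2..1]=0000 (head:  ^)
Step 2: in state C at pos -1, read 0 -> (C,0)->write 1,move R,goto B. Now: state=B, head=0, tape[-2..1]=0100 (head:   ^)
Step 3: in state B at pos 0, read 0 -> (B,0)->write 1,move L,goto D. Now: state=D, head=-1, tape[-2..1]=0110 (head:  ^)
Step 4: in state D at pos -1, read 1 -> (D,1)->write 1,move R,goto D. Now: state=D, head=0, tape[-2..1]=0110 (head:   ^)
Step 5: in state D at pos 0, read 1 -> (D,1)->write 1,move R,goto D. Now: state=D, head=1, tape[-2..2]=01100 (head:    ^)
Step 6: in state D at pos 1, read 0 -> (D,0)->write 1,move L,goto A. Now: state=A, head=0, tape[-2..2]=01110 (head:   ^)
Step 7: in state A at pos 0, read 1 -> (A,1)->write 0,move L,goto H. Now: state=H, head=-1, tape[-2..2]=01010 (head:  ^)
Head positions at steps 0..7: starting at 0, distinct positions visited = {-1, 0, 1} -> 3 position(s)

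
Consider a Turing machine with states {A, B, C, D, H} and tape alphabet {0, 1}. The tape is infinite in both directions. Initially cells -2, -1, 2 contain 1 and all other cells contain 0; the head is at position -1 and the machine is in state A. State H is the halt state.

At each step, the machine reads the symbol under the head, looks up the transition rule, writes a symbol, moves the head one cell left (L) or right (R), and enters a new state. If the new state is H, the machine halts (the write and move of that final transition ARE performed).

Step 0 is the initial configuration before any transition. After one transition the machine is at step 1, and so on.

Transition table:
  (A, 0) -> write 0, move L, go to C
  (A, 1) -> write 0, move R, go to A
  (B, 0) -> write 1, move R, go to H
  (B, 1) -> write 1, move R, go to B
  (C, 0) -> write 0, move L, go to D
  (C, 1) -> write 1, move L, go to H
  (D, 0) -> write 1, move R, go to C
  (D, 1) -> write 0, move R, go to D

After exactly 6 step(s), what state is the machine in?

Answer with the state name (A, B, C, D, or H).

Step 1: in state A at pos -1, read 1 -> (A,1)->write 0,move R,goto A. Now: state=A, head=0, tape[-3..3]=0100010 (head:    ^)
Step 2: in state A at pos 0, read 0 -> (A,0)->write 0,move L,goto C. Now: state=C, head=-1, tape[-3..3]=0100010 (head:   ^)
Step 3: in state C at pos -1, read 0 -> (C,0)->write 0,move L,goto D. Now: state=D, head=-2, tape[-3..3]=0100010 (head:  ^)
Step 4: in state D at pos -2, read 1 -> (D,1)->write 0,move R,goto D. Now: state=D, head=-1, tape[-3..3]=0000010 (head:   ^)
Step 5: in state D at pos -1, read 0 -> (D,0)->write 1,move R,goto C. Now: state=C, head=0, tape[-3..3]=0010010 (head:    ^)
Step 6: in state C at pos 0, read 0 -> (C,0)->write 0,move L,goto D. Now: state=D, head=-1, tape[-3..3]=0010010 (head:   ^)

Answer: D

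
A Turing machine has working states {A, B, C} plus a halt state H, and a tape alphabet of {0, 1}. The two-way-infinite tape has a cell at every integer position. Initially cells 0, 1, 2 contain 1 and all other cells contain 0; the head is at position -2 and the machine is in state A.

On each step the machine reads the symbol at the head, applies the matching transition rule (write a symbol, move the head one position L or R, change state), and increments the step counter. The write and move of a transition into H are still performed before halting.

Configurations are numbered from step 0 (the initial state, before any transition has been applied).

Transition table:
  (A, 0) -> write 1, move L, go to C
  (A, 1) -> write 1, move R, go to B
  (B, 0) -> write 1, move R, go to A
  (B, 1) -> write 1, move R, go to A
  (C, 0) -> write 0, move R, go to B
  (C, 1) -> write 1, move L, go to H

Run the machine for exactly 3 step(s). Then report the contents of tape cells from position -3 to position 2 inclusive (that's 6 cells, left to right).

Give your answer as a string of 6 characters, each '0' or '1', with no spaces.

Answer: 010111

Derivation:
Step 1: in state A at pos -2, read 0 -> (A,0)->write 1,move L,goto C. Now: state=C, head=-3, tape[-4..3]=00101110 (head:  ^)
Step 2: in state C at pos -3, read 0 -> (C,0)->write 0,move R,goto B. Now: state=B, head=-2, tape[-4..3]=00101110 (head:   ^)
Step 3: in state B at pos -2, read 1 -> (B,1)->write 1,move R,goto A. Now: state=A, head=-1, tape[-4..3]=00101110 (head:    ^)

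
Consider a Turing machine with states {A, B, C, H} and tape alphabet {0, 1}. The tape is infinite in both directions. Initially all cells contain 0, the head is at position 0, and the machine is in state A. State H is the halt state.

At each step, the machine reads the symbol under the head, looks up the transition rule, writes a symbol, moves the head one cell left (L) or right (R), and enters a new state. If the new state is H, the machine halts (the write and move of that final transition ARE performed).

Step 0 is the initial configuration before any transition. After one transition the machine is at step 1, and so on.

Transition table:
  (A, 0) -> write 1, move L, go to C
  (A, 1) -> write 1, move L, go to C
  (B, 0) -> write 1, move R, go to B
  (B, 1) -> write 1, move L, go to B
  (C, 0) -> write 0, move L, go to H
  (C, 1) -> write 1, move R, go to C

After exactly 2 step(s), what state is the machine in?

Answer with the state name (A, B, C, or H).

Step 1: in state A at pos 0, read 0 -> (A,0)->write 1,move L,goto C. Now: state=C, head=-1, tape[-2..1]=0010 (head:  ^)
Step 2: in state C at pos -1, read 0 -> (C,0)->write 0,move L,goto H. Now: state=H, head=-2, tape[-3..1]=00010 (head:  ^)

Answer: H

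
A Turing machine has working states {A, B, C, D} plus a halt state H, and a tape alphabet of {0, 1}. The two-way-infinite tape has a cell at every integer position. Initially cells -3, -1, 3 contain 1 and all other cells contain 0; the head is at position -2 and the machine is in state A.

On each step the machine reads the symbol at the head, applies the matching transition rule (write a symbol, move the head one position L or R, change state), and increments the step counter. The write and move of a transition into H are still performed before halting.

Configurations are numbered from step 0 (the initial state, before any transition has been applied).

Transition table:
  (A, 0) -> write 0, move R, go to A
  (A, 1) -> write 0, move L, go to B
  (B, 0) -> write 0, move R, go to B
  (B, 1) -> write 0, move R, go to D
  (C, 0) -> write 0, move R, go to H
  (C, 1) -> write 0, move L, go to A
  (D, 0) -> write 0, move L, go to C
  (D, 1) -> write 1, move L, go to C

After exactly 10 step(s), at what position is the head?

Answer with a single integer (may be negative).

Step 1: in state A at pos -2, read 0 -> (A,0)->write 0,move R,goto A. Now: state=A, head=-1, tape[-4..4]=010100010 (head:    ^)
Step 2: in state A at pos -1, read 1 -> (A,1)->write 0,move L,goto B. Now: state=B, head=-2, tape[-4..4]=010000010 (head:   ^)
Step 3: in state B at pos -2, read 0 -> (B,0)->write 0,move R,goto B. Now: state=B, head=-1, tape[-4..4]=010000010 (head:    ^)
Step 4: in state B at pos -1, read 0 -> (B,0)->write 0,move R,goto B. Now: state=B, head=0, tape[-4..4]=010000010 (head:     ^)
Step 5: in state B at pos 0, read 0 -> (B,0)->write 0,move R,goto B. Now: state=B, head=1, tape[-4..4]=010000010 (head:      ^)
Step 6: in state B at pos 1, read 0 -> (B,0)->write 0,move R,goto B. Now: state=B, head=2, tape[-4..4]=010000010 (head:       ^)
Step 7: in state B at pos 2, read 0 -> (B,0)->write 0,move R,goto B. Now: state=B, head=3, tape[-4..4]=010000010 (head:        ^)
Step 8: in state B at pos 3, read 1 -> (B,1)->write 0,move R,goto D. Now: state=D, head=4, tape[-4..5]=0100000000 (head:         ^)
Step 9: in state D at pos 4, read 0 -> (D,0)->write 0,move L,goto C. Now: state=C, head=3, tape[-4..5]=0100000000 (head:        ^)
Step 10: in state C at pos 3, read 0 -> (C,0)->write 0,move R,goto H. Now: state=H, head=4, tape[-4..5]=0100000000 (head:         ^)

Answer: 4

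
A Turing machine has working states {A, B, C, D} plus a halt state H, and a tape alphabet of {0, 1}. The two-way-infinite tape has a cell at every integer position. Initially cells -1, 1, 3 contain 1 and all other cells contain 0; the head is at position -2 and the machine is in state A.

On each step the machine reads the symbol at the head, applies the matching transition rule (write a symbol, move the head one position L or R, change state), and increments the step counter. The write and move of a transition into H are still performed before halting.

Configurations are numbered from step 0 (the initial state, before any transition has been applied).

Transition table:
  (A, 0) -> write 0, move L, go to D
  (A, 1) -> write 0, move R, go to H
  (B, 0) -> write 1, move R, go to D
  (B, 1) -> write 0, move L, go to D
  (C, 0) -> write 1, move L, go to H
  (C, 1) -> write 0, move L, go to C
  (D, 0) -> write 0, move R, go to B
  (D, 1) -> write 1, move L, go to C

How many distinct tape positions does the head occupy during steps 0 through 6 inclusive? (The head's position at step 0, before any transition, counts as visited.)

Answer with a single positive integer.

Step 1: in state A at pos -2, read 0 -> (A,0)->write 0,move L,goto D. Now: state=D, head=-3, tape[-4..4]=000101010 (head:  ^)
Step 2: in state D at pos -3, read 0 -> (D,0)->write 0,move R,goto B. Now: state=B, head=-2, tape[-4..4]=000101010 (head:   ^)
Step 3: in state B at pos -2, read 0 -> (B,0)->write 1,move R,goto D. Now: state=D, head=-1, tape[-4..4]=001101010 (head:    ^)
Step 4: in state D at pos -1, read 1 -> (D,1)->write 1,move L,goto C. Now: state=C, head=-2, tape[-4..4]=001101010 (head:   ^)
Step 5: in state C at pos -2, read 1 -> (C,1)->write 0,move L,goto C. Now: state=C, head=-3, tape[-4..4]=000101010 (head:  ^)
Step 6: in state C at pos -3, read 0 -> (C,0)->write 1,move L,goto H. Now: state=H, head=-4, tape[-5..4]=0010101010 (head:  ^)
Head positions at steps 0..6: starting at -2, distinct positions visited = {-4, -3, -2, -1} -> 4 position(s)

Answer: 4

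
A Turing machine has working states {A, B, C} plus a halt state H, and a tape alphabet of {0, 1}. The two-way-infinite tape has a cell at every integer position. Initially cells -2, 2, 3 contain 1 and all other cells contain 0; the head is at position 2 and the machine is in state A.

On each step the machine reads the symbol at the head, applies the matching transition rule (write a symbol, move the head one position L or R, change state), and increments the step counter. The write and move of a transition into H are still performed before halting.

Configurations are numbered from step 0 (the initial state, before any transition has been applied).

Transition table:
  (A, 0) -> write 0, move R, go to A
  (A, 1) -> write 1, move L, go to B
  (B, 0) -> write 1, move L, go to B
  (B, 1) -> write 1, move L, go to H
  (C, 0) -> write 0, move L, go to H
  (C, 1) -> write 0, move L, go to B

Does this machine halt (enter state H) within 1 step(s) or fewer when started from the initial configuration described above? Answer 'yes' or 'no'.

Step 1: in state A at pos 2, read 1 -> (A,1)->write 1,move L,goto B. Now: state=B, head=1, tape[-3..4]=01000110 (head:     ^)
After 1 step(s): state = B (not H) -> not halted within 1 -> no

Answer: no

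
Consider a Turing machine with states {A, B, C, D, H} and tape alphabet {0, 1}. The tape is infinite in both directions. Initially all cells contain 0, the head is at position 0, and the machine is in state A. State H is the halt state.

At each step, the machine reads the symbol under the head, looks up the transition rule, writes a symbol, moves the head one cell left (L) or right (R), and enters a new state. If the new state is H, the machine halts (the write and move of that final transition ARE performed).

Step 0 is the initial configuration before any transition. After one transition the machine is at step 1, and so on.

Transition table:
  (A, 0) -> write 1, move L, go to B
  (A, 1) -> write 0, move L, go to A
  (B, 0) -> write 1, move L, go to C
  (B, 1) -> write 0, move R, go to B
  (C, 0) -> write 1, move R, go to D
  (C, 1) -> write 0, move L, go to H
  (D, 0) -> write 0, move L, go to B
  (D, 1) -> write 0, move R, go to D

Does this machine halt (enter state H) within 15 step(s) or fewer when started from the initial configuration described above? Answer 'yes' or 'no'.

Answer: yes

Derivation:
Step 1: in state A at pos 0, read 0 -> (A,0)->write 1,move L,goto B. Now: state=B, head=-1, tape[-2..1]=0010 (head:  ^)
Step 2: in state B at pos -1, read 0 -> (B,0)->write 1,move L,goto C. Now: state=C, head=-2, tape[-3..1]=00110 (head:  ^)
Step 3: in state C at pos -2, read 0 -> (C,0)->write 1,move R,goto D. Now: state=D, head=-1, tape[-3..1]=01110 (head:   ^)
Step 4: in state D at pos -1, read 1 -> (D,1)->write 0,move R,goto D. Now: state=D, head=0, tape[-3..1]=01010 (head:    ^)
Step 5: in state D at pos 0, read 1 -> (D,1)->write 0,move R,goto D. Now: state=D, head=1, tape[-3..2]=010000 (head:     ^)
Step 6: in state D at pos 1, read 0 -> (D,0)->write 0,move L,goto B. Now: state=B, head=0, tape[-3..2]=010000 (head:    ^)
Step 7: in state B at pos 0, read 0 -> (B,0)->write 1,move L,goto C. Now: state=C, head=-1, tape[-3..2]=010100 (head:   ^)
Step 8: in state C at pos -1, read 0 -> (C,0)->write 1,move R,goto D. Now: state=D, head=0, tape[-3..2]=011100 (head:    ^)
Step 9: in state D at pos 0, read 1 -> (D,1)->write 0,move R,goto D. Now: state=D, head=1, tape[-3..2]=011000 (head:     ^)
Step 10: in state D at pos 1, read 0 -> (D,0)->write 0,move L,goto B. Now: state=B, head=0, tape[-3..2]=011000 (head:    ^)
Step 11: in state B at pos 0, read 0 -> (B,0)->write 1,move L,goto C. Now: state=C, head=-1, tape[-3..2]=011100 (head:   ^)
Step 12: in state C at pos -1, read 1 -> (C,1)->write 0,move L,goto H. Now: state=H, head=-2, tape[-3..2]=010100 (head:  ^)
State H reached at step 12; 12 <= 15 -> yes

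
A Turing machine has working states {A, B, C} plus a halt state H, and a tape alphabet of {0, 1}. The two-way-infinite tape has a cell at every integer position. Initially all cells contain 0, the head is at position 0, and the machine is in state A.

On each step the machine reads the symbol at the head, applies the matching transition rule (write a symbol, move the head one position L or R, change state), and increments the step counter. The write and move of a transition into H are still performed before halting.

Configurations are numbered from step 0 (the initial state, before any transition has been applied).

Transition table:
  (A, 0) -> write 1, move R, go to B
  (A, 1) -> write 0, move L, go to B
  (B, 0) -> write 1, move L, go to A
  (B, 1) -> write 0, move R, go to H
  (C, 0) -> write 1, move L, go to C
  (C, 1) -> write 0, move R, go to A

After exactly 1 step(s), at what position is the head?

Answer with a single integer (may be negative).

Step 1: in state A at pos 0, read 0 -> (A,0)->write 1,move R,goto B. Now: state=B, head=1, tape[-1..2]=0100 (head:   ^)

Answer: 1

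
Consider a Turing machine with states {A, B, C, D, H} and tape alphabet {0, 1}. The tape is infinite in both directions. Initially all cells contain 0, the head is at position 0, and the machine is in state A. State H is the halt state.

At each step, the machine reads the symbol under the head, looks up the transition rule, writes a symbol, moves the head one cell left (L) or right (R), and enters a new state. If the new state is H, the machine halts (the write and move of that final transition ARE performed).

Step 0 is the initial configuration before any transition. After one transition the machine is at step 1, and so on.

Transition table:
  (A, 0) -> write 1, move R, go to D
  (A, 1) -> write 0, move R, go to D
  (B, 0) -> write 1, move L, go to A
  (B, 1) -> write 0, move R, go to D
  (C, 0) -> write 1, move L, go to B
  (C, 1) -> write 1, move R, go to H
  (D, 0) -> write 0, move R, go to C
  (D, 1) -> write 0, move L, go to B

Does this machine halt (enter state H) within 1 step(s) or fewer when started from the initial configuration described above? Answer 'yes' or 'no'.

Answer: no

Derivation:
Step 1: in state A at pos 0, read 0 -> (A,0)->write 1,move R,goto D. Now: state=D, head=1, tape[-1..2]=0100 (head:   ^)
After 1 step(s): state = D (not H) -> not halted within 1 -> no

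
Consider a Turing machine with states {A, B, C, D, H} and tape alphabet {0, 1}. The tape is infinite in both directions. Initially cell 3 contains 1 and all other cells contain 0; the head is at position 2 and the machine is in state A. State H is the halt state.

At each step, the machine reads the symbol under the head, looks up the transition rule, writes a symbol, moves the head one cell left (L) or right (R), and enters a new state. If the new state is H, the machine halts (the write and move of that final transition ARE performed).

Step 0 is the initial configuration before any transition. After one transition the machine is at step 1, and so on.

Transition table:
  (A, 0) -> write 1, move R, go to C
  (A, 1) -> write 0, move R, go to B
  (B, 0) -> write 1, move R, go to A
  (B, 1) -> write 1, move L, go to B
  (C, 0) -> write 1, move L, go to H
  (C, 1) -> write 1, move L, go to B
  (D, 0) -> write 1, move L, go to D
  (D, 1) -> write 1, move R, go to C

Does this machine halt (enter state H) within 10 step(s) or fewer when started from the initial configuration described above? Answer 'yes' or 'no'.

Step 1: in state A at pos 2, read 0 -> (A,0)->write 1,move R,goto C. Now: state=C, head=3, tape[1..4]=0110 (head:   ^)
Step 2: in state C at pos 3, read 1 -> (C,1)->write 1,move L,goto B. Now: state=B, head=2, tape[1..4]=0110 (head:  ^)
Step 3: in state B at pos 2, read 1 -> (B,1)->write 1,move L,goto B. Now: state=B, head=1, tape[0..4]=00110 (head:  ^)
Step 4: in state B at pos 1, read 0 -> (B,0)->write 1,move R,goto A. Now: state=A, head=2, tape[0..4]=01110 (head:   ^)
Step 5: in state A at pos 2, read 1 -> (A,1)->write 0,move R,goto B. Now: state=B, head=3, tape[0..4]=01010 (head:    ^)
Step 6: in state B at pos 3, read 1 -> (B,1)->write 1,move L,goto B. Now: state=B, head=2, tape[0..4]=01010 (head:   ^)
Step 7: in state B at pos 2, read 0 -> (B,0)->write 1,move R,goto A. Now: state=A, head=3, tape[0..4]=01110 (head:    ^)
Step 8: in state A at pos 3, read 1 -> (A,1)->write 0,move R,goto B. Now: state=B, head=4, tape[0..5]=011000 (head:     ^)
Step 9: in state B at pos 4, read 0 -> (B,0)->write 1,move R,goto A. Now: state=A, head=5, tape[0..6]=0110100 (head:      ^)
Step 10: in state A at pos 5, read 0 -> (A,0)->write 1,move R,goto C. Now: state=C, head=6, tape[0..7]=01101100 (head:       ^)
After 10 step(s): state = C (not H) -> not halted within 10 -> no

Answer: no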